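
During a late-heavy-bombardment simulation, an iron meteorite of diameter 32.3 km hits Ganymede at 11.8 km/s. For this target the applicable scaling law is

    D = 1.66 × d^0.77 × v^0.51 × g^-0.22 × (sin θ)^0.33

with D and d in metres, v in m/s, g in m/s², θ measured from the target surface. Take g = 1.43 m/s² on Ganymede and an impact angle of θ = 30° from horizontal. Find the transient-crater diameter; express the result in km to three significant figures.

In SI units: d = 32300 m, v = 11800 m/s.
d^0.77 = 32300^0.77 = 2965
v^0.51 = 11800^0.51 = 119.3
g^-0.22 = 1.43^-0.22 = 0.9243
(sin 30°)^0.33 = 0.5000^0.33 = 0.7955
D = 1.66 × 2965 × 119.3 × 0.9243 × 0.7955 = 4.317 × 10^5 m
   = 431.7 km

D ≈ 432 km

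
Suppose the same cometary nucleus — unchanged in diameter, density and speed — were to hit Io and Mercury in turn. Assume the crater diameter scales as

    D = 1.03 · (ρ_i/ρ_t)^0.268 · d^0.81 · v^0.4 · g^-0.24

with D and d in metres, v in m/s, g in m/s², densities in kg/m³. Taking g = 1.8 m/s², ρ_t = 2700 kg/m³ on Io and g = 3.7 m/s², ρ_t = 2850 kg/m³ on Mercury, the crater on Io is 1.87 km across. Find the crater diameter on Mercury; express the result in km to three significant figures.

D ≈ 1.55 km

The impactor-only factors (d, v, ρ_i) cancel in the ratio, leaving D_Mercury/D_Io = (g_Mercury/g_Io)^-0.24 · (ρ_t,Io/ρ_t,Mercury)^0.268.
(3.7/1.8)^-0.24 = 2.056^-0.24 = 0.8412
(2700/2850)^0.268 = 0.9474^0.268 = 0.9856
Ratio = 0.8412 × 0.9856 = 0.8291
D_Mercury = 0.8291 × 1.87 km = 1.55 km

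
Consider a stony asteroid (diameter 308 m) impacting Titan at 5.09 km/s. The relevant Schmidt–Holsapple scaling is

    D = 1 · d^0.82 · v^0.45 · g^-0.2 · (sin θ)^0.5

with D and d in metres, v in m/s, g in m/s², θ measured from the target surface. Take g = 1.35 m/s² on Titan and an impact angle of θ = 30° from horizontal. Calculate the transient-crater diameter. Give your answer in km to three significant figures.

In SI units: v = 5090 m/s.
d^0.82 = 308^0.82 = 109.8
v^0.45 = 5090^0.45 = 46.56
g^-0.2 = 1.35^-0.2 = 0.9417
(sin 30°)^0.5 = 0.5000^0.5 = 0.7071
D = 1 × 109.8 × 46.56 × 0.9417 × 0.7071 = 3404 m
   = 3.404 km

D ≈ 3.40 km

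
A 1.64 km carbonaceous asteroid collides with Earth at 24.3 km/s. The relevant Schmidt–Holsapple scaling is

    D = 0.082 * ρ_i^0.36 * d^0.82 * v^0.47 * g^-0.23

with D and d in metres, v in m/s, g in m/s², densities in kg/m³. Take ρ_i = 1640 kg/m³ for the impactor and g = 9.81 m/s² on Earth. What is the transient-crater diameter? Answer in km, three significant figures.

D ≈ 34.7 km

In SI units: d = 1640 m, v = 24300 m/s.
ρ_i^0.36 = 1640^0.36 = 14.37
d^0.82 = 1640^0.82 = 432.7
v^0.47 = 24300^0.47 = 115.1
g^-0.23 = 9.81^-0.23 = 0.5914
D = 0.082 × 14.37 × 432.7 × 115.1 × 0.5914 = 34707 m
   = 34.71 km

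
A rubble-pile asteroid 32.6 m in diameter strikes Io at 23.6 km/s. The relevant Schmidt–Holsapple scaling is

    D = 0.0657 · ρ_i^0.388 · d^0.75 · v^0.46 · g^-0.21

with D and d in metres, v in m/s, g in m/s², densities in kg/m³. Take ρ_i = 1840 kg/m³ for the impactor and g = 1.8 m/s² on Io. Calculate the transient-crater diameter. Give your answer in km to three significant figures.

In SI units: v = 23600 m/s.
ρ_i^0.388 = 1840^0.388 = 18.48
d^0.75 = 32.6^0.75 = 13.64
v^0.46 = 23600^0.46 = 102.7
g^-0.21 = 1.8^-0.21 = 0.8839
D = 0.0657 × 18.48 × 13.64 × 102.7 × 0.8839 = 1503 m
   = 1.503 km

D ≈ 1.50 km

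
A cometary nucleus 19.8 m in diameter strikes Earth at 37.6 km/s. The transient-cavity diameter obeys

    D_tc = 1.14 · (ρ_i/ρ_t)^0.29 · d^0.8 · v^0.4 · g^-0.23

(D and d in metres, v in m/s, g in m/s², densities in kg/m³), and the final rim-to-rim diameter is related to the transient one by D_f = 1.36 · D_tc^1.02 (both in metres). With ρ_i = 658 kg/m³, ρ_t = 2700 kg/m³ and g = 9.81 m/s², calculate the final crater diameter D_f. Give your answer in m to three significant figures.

v = 37600 m/s.
(ρ_i/ρ_t)^0.29 = (658/2700)^0.29 = 0.6640
d^0.8 = 19.8^0.8 = 10.90
v^0.4 = 37600^0.4 = 67.62
g^-0.23 = 9.81^-0.23 = 0.5914
D_tc = 1.14 × 0.6640 × 10.90 × 67.62 × 0.5914 = 330.0 m
D_f = 1.36 × (330.0)^1.02 = 504.0 m

D_f ≈ 504 m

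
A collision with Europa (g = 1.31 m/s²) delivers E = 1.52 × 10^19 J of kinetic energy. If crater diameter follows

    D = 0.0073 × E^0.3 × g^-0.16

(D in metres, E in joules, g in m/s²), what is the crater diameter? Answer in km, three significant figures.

E^0.3 = (1.52 × 10^19)^0.3 = 5.683 × 10^5
g^-0.16 = 1.31^-0.16 = 0.9577
D = 0.0073 × 5.683 × 10^5 × 0.9577 = 3973 m
   = 3.973 km

D ≈ 3.97 km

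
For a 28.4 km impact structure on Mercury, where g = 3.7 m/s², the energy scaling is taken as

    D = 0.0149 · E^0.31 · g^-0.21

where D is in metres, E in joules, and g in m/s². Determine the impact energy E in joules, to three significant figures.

Rearranging: E = [D / (0.0149 · g^-0.21)]^(1/0.31).
D = 28400 m.
g^-0.21 = 3.7^-0.21 = 0.7598
D / (0.0149 × 0.7598) = 28400 / (0.01132) = 2.509 × 10^6
E = (2.509 × 10^6)^3.2258 = 4.401 × 10^20 J

E ≈ 4.40 × 10^20 J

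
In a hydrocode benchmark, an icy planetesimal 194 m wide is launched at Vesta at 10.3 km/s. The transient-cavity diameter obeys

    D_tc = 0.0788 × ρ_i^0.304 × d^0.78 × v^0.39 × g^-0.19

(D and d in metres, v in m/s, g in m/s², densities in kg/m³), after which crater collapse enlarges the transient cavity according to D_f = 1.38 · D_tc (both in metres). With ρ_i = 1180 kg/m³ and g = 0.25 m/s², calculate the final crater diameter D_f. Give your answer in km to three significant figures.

v = 10300 m/s.
ρ_i^0.304 = 1180^0.304 = 8.587
d^0.78 = 194^0.78 = 60.88
v^0.39 = 10300^0.39 = 36.73
g^-0.19 = 0.25^-0.19 = 1.301
D_tc = 0.0788 × 8.587 × 60.88 × 36.73 × 1.301 = 1969 m
D_f = 1.38 × 1969 = 2717 m
     = 2.717 km

D_f ≈ 2.72 km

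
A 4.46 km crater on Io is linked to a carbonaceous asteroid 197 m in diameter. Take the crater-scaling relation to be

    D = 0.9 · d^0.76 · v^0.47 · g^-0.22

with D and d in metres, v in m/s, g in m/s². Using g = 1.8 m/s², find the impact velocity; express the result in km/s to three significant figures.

Rearranging for v: v = [D / (0.9 · 197^0.76 · 1.8^-0.22)]^(1/0.47).
D = 4460 m.
197^0.76 = 55.44
1.8^-0.22 = 0.8787
Denominator = 0.9 × 55.44 × 0.8787 = 43.84
D / 43.84 = 4460 / 43.84 = 101.7
v = 101.7^(1/0.47) = 101.7^2.1277 = 18663 m/s

v ≈ 18.7 km/s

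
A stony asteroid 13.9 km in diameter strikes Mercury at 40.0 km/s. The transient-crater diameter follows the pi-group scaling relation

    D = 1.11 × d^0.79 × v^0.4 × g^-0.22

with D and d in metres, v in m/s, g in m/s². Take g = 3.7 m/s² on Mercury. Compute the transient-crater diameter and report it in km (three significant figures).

In SI units: d = 13900 m, v = 40000 m/s.
d^0.79 = 13900^0.79 = 1875
v^0.4 = 40000^0.4 = 69.31
g^-0.22 = 3.7^-0.22 = 0.7499
D = 1.11 × 1875 × 69.31 × 0.7499 = 1.082 × 10^5 m
   = 108.2 km

D ≈ 108 km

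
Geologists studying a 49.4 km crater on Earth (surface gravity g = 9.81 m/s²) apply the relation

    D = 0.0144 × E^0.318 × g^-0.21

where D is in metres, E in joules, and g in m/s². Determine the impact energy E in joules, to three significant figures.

E ≈ 1.61 × 10^21 J

Rearranging: E = [D / (0.0144 · g^-0.21)]^(1/0.318).
D = 49400 m.
g^-0.21 = 9.81^-0.21 = 0.6191
D / (0.0144 × 0.6191) = 49400 / (8.915 × 10^-3) = 5.541 × 10^6
E = (5.541 × 10^6)^3.1447 = 1.609 × 10^21 J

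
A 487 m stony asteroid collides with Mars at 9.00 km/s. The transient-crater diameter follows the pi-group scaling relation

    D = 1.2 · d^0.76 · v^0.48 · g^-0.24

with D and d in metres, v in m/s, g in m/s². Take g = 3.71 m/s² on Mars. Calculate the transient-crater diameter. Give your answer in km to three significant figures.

D ≈ 7.64 km

In SI units: v = 9000 m/s.
d^0.76 = 487^0.76 = 110.3
v^0.48 = 9000^0.48 = 79.07
g^-0.24 = 3.71^-0.24 = 0.7300
D = 1.2 × 110.3 × 79.07 × 0.7300 = 7640 m
   = 7.640 km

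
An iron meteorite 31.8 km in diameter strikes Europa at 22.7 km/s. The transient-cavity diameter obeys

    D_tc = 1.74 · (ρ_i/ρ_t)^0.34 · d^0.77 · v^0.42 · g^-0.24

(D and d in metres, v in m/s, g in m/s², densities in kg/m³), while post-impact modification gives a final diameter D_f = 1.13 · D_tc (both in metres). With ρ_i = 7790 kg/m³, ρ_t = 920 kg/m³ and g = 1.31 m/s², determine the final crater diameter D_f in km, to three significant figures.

In SI: d = 31800 m, v = 22700 m/s.
(ρ_i/ρ_t)^0.34 = (7790/920)^0.34 = 2.067
d^0.77 = 31800^0.77 = 2930
v^0.42 = 22700^0.42 = 67.54
g^-0.24 = 1.31^-0.24 = 0.9372
D_tc = 1.74 × 2.067 × 2930 × 67.54 × 0.9372 = 6.670 × 10^5 m
D_f = 1.13 × 6.670 × 10^5 = 7.537 × 10^5 m
     = 753.7 km

D_f ≈ 754 km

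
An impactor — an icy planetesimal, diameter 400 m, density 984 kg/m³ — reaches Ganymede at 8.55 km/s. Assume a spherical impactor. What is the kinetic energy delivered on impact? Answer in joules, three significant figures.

v = 8550 m/s.
Mass m = (π/6) ρ d³ = (π/6) × 984 × (400)³ = 3.297 × 10^10 kg
E = ½ m v² = 0.5 × 3.297 × 10^10 × (8550)² = 1.205 × 10^18 J

E ≈ 1.21 × 10^18 J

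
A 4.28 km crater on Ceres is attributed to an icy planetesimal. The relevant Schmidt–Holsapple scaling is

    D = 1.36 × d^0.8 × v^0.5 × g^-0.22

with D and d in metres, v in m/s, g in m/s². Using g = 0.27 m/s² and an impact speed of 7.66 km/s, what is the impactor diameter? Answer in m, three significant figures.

d ≈ 61.4 m

Rearranging for d: d = [D / (1.36 · 7660^0.5 · 0.27^-0.22)]^(1/0.8).
D = 4280 m.
7660^0.5 = 87.52
0.27^-0.22 = 1.334
Denominator = 1.36 × 87.52 × 1.334 = 158.8
D / 158.8 = 4280 / 158.8 = 26.95
d = 26.95^(1/0.8) = 26.95^1.25 = 61.40 m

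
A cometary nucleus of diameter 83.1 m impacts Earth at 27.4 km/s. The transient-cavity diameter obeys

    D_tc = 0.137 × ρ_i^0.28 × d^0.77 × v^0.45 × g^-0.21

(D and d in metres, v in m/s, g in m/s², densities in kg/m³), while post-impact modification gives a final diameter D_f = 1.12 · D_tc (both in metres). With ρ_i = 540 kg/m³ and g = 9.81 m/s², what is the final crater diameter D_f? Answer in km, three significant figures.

v = 27400 m/s.
ρ_i^0.28 = 540^0.28 = 5.822
d^0.77 = 83.1^0.77 = 30.07
v^0.45 = 27400^0.45 = 99.31
g^-0.21 = 9.81^-0.21 = 0.6191
D_tc = 0.137 × 5.822 × 30.07 × 99.31 × 0.6191 = 1475 m
D_f = 1.12 × 1475 = 1652 m
     = 1.652 km

D_f ≈ 1.65 km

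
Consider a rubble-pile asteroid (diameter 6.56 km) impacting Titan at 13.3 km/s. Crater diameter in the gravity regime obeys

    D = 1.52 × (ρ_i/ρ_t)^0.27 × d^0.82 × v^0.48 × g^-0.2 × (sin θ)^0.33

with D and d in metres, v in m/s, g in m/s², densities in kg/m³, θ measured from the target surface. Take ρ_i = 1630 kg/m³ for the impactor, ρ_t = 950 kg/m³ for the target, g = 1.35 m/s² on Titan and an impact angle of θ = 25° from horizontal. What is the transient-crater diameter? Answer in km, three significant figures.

D ≈ 160 km

In SI units: d = 6560 m, v = 13300 m/s.
(ρ_i/ρ_t)^0.27 = (1630/950)^0.27 = 1.157
d^0.82 = 6560^0.82 = 1349
v^0.48 = 13300^0.48 = 95.38
g^-0.2 = 1.35^-0.2 = 0.9417
(sin 25°)^0.33 = 0.4226^0.33 = 0.7526
D = 1.52 × 1.157 × 1349 × 95.38 × 0.9417 × 0.7526 = 1.604 × 10^5 m
   = 160.4 km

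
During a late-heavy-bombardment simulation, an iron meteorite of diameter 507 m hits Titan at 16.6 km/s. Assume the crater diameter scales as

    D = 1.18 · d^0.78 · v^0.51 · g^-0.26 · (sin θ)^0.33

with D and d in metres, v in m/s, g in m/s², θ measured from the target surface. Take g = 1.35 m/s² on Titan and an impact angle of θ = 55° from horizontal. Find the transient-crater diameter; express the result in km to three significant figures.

In SI units: v = 16600 m/s.
d^0.78 = 507^0.78 = 128.8
v^0.51 = 16600^0.51 = 142.0
g^-0.26 = 1.35^-0.26 = 0.9249
(sin 55°)^0.33 = 0.8192^0.33 = 0.9363
D = 1.18 × 128.8 × 142.0 × 0.9249 × 0.9363 = 18689 m
   = 18.69 km

D ≈ 18.7 km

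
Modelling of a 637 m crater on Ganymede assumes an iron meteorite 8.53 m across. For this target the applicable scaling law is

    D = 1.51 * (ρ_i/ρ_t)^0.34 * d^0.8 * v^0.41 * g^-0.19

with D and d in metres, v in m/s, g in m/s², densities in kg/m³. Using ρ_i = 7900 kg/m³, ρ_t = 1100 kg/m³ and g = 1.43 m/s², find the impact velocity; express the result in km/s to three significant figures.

v ≈ 8.88 km/s

Rearranging for v: v = [D / (1.51 · (7900/1100)^0.34 · 8.53^0.8 · 1.43^-0.19)]^(1/0.41).
(7900/1100)^0.34 = 1.955
8.53^0.8 = 5.556
1.43^-0.19 = 0.9343
Denominator = 1.51 × 1.955 × 5.556 × 0.9343 = 15.32
D / 15.32 = 637 / 15.32 = 41.58
v = 41.58^(1/0.41) = 41.58^2.439 = 8881 m/s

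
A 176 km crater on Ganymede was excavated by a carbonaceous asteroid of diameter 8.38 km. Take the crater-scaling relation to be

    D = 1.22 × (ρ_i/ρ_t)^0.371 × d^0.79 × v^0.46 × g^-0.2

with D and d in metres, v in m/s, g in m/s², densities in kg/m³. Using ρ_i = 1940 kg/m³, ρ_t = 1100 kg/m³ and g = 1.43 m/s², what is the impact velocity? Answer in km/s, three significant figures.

Rearranging for v: v = [D / (1.22 · (1940/1100)^0.371 · 8380^0.79 · 1.43^-0.2)]^(1/0.46).
D = 176000 m.
(1940/1100)^0.371 = 1.234
8380^0.79 = 1257
1.43^-0.2 = 0.9310
Denominator = 1.22 × 1.234 × 1257 × 0.9310 = 1762
D / 1762 = 176000 / 1762 = 99.89
v = 99.89^(1/0.46) = 99.89^2.1739 = 22221 m/s

v ≈ 22.2 km/s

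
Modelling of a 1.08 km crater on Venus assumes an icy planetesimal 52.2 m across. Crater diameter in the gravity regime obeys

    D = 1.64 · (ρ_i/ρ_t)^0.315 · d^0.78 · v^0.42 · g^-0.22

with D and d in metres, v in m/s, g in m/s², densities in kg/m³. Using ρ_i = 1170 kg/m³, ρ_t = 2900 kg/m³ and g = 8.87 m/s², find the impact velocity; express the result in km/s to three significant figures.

v ≈ 20.6 km/s

Rearranging for v: v = [D / (1.64 · (1170/2900)^0.315 · 52.2^0.78 · 8.87^-0.22)]^(1/0.42).
D = 1080 m.
(1170/2900)^0.315 = 0.7513
52.2^0.78 = 21.87
8.87^-0.22 = 0.6187
Denominator = 1.64 × 0.7513 × 21.87 × 0.6187 = 16.67
D / 16.67 = 1080 / 16.67 = 64.79
v = 64.79^(1/0.42) = 64.79^2.381 = 20568 m/s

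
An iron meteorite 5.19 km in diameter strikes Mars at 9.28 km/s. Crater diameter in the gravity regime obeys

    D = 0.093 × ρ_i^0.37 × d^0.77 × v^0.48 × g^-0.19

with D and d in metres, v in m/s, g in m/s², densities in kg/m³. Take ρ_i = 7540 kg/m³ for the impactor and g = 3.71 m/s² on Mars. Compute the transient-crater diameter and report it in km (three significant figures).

In SI units: d = 5190 m, v = 9280 m/s.
ρ_i^0.37 = 7540^0.37 = 27.20
d^0.77 = 5190^0.77 = 725.6
v^0.48 = 9280^0.48 = 80.25
g^-0.19 = 3.71^-0.19 = 0.7795
D = 0.093 × 27.20 × 725.6 × 80.25 × 0.7795 = 1.148 × 10^5 m
   = 114.8 km

D ≈ 115 km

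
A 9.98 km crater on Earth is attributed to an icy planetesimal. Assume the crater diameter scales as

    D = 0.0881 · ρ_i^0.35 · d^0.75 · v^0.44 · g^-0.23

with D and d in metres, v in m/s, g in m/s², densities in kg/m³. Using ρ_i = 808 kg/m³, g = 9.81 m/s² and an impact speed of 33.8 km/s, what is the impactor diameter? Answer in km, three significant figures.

Rearranging for d: d = [D / (0.0881 · 808^0.35 · 33800^0.44 · 9.81^-0.23)]^(1/0.75).
D = 9980 m.
808^0.35 = 10.41
33800^0.44 = 98.34
9.81^-0.23 = 0.5914
Denominator = 0.0881 × 10.41 × 98.34 × 0.5914 = 53.34
D / 53.34 = 9980 / 53.34 = 187.1
d = 187.1^(1/0.75) = 187.1^1.3333 = 1070 m

d ≈ 1.07 km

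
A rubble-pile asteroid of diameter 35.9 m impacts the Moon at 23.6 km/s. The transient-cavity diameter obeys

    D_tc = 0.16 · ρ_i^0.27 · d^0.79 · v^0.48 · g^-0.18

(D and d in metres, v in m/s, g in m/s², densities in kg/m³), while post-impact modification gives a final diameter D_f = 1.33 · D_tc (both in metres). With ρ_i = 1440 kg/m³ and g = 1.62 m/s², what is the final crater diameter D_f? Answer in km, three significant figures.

D_f ≈ 2.95 km

v = 23600 m/s.
ρ_i^0.27 = 1440^0.27 = 7.125
d^0.79 = 35.9^0.79 = 16.92
v^0.48 = 23600^0.48 = 125.6
g^-0.18 = 1.62^-0.18 = 0.9168
D_tc = 0.16 × 7.125 × 16.92 × 125.6 × 0.9168 = 2221 m
D_f = 1.33 × 2221 = 2954 m
     = 2.954 km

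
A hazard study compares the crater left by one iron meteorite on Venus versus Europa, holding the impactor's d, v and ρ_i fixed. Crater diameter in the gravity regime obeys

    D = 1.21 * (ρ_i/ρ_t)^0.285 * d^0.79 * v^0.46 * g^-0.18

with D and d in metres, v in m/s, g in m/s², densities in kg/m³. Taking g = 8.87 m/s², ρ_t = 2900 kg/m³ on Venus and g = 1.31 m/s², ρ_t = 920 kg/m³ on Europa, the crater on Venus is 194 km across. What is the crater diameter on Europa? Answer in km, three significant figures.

The impactor-only factors (d, v, ρ_i) cancel in the ratio, leaving D_Europa/D_Venus = (g_Europa/g_Venus)^-0.18 · (ρ_t,Venus/ρ_t,Europa)^0.285.
(1.31/8.87)^-0.18 = 0.1477^-0.18 = 1.411
(2900/920)^0.285 = 3.152^0.285 = 1.387
Ratio = 1.411 × 1.387 = 1.957
D_Europa = 1.957 × 194 km = 380 km

D ≈ 380 km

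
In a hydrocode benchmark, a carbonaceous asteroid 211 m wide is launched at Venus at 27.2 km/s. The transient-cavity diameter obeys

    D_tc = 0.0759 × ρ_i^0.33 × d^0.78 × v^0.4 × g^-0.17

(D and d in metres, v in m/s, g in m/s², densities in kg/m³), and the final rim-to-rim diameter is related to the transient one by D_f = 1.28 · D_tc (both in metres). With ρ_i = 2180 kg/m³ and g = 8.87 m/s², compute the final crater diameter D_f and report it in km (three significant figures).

v = 27200 m/s.
ρ_i^0.33 = 2180^0.33 = 12.64
d^0.78 = 211^0.78 = 65.00
v^0.4 = 27200^0.4 = 59.41
g^-0.17 = 8.87^-0.17 = 0.6900
D_tc = 0.0759 × 12.64 × 65.00 × 59.41 × 0.6900 = 2556 m
D_f = 1.28 × 2556 = 3272 m
     = 3.272 km

D_f ≈ 3.27 km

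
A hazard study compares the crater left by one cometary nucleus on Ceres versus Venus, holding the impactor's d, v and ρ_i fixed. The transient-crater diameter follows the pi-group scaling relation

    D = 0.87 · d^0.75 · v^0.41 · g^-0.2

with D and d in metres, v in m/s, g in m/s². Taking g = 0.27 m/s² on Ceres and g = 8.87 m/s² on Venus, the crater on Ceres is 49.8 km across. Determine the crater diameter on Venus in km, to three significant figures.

All impactor-dependent factors cancel in the ratio, leaving D_Venus/D_Ceres = (g_Venus/g_Ceres)^-0.2.
(8.87/0.27)^-0.2 = 32.85^-0.2 = 0.4974
D_Venus = 0.4974 × 49.8 km = 24.8 km

D ≈ 24.8 km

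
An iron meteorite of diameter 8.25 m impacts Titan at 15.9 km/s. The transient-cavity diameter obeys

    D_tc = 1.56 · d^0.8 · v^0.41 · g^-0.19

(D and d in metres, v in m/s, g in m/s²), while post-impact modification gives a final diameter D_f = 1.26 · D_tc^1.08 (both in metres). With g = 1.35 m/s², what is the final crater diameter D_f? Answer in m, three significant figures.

v = 15900 m/s.
d^0.8 = 8.25^0.8 = 5.410
v^0.41 = 15900^0.41 = 52.79
g^-0.19 = 1.35^-0.19 = 0.9446
D_tc = 1.56 × 5.410 × 52.79 × 0.9446 = 420.8 m
D_f = 1.26 × (420.8)^1.08 = 859.8 m

D_f ≈ 860 m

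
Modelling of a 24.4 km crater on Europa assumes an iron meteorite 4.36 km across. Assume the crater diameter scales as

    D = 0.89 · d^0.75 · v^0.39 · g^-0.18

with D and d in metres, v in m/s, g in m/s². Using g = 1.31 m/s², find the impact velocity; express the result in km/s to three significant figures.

v ≈ 27.2 km/s

Rearranging for v: v = [D / (0.89 · 4360^0.75 · 1.31^-0.18)]^(1/0.39).
D = 24400 m.
4360^0.75 = 536.6
1.31^-0.18 = 0.9526
Denominator = 0.89 × 536.6 × 0.9526 = 454.9
D / 454.9 = 24400 / 454.9 = 53.64
v = 53.64^(1/0.39) = 53.64^2.5641 = 27201 m/s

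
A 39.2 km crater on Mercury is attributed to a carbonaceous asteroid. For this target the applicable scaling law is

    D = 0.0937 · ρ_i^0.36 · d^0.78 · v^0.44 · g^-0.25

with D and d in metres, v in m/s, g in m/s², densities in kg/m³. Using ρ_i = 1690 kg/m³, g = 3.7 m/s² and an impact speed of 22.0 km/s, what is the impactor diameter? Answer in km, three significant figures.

Rearranging for d: d = [D / (0.0937 · 1690^0.36 · 22000^0.44 · 3.7^-0.25)]^(1/0.78).
D = 39200 m.
1690^0.36 = 14.52
22000^0.44 = 81.41
3.7^-0.25 = 0.7210
Denominator = 0.0937 × 14.52 × 81.41 × 0.7210 = 79.86
D / 79.86 = 39200 / 79.86 = 490.9
d = 490.9^(1/0.78) = 490.9^1.2821 = 2819 m

d ≈ 2.82 km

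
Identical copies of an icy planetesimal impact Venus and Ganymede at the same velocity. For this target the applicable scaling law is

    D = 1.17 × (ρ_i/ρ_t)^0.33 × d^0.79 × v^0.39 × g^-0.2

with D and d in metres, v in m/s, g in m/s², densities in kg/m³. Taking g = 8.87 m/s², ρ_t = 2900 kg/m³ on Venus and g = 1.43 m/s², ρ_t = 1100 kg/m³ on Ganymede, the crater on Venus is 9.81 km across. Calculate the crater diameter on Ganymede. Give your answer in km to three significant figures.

D ≈ 19.5 km

The impactor-only factors (d, v, ρ_i) cancel in the ratio, leaving D_Ganymede/D_Venus = (g_Ganymede/g_Venus)^-0.2 · (ρ_t,Venus/ρ_t,Ganymede)^0.33.
(1.43/8.87)^-0.2 = 0.1612^-0.2 = 1.441
(2900/1100)^0.33 = 2.636^0.33 = 1.377
Ratio = 1.441 × 1.377 = 1.984
D_Ganymede = 1.984 × 9.81 km = 19.5 km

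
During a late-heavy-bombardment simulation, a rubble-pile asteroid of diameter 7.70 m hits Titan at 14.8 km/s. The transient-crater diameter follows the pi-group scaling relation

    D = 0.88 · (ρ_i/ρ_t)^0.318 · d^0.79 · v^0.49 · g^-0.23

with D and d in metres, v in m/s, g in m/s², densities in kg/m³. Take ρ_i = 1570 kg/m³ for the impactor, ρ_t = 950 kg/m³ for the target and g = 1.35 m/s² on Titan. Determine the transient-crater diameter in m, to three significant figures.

In SI units: v = 14800 m/s.
(ρ_i/ρ_t)^0.318 = (1570/950)^0.318 = 1.173
d^0.79 = 7.7^0.79 = 5.016
v^0.49 = 14800^0.49 = 110.5
g^-0.23 = 1.35^-0.23 = 0.9333
D = 0.88 × 1.173 × 5.016 × 110.5 × 0.9333 = 534.0 m

D ≈ 534 m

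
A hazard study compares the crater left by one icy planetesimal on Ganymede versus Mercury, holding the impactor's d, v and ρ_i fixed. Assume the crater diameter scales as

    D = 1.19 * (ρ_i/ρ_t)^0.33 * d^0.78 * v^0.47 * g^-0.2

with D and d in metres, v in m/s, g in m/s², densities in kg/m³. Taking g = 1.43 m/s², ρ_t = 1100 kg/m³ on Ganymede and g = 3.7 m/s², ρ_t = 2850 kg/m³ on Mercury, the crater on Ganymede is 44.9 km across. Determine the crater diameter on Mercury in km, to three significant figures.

The impactor-only factors (d, v, ρ_i) cancel in the ratio, leaving D_Mercury/D_Ganymede = (g_Mercury/g_Ganymede)^-0.2 · (ρ_t,Ganymede/ρ_t,Mercury)^0.33.
(3.7/1.43)^-0.2 = 2.587^-0.2 = 0.8269
(1100/2850)^0.33 = 0.3860^0.33 = 0.7304
Ratio = 0.8269 × 0.7304 = 0.6040
D_Mercury = 0.6040 × 44.9 km = 27.1 km

D ≈ 27.1 km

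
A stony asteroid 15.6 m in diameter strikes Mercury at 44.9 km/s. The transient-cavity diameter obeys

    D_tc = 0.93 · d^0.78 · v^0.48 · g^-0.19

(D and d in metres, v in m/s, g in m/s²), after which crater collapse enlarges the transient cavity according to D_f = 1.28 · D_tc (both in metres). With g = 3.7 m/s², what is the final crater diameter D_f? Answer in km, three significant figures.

D_f ≈ 1.35 km

v = 44900 m/s.
d^0.78 = 15.6^0.78 = 8.524
v^0.48 = 44900^0.48 = 171.0
g^-0.19 = 3.7^-0.19 = 0.7799
D_tc = 0.93 × 8.524 × 171.0 × 0.7799 = 1057 m
D_f = 1.28 × 1057 = 1353 m
     = 1.353 km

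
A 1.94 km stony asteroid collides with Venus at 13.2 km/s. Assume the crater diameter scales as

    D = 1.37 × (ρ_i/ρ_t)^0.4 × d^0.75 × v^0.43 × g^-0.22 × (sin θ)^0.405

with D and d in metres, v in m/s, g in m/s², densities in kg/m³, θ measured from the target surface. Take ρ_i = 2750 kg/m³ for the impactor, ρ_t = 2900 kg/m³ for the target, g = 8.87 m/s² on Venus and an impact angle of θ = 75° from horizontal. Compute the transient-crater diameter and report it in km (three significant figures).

In SI units: d = 1940 m, v = 13200 m/s.
(ρ_i/ρ_t)^0.4 = (2750/2900)^0.4 = 0.9790
d^0.75 = 1940^0.75 = 292.3
v^0.43 = 13200^0.43 = 59.14
g^-0.22 = 8.87^-0.22 = 0.6187
(sin 75°)^0.405 = 0.9659^0.405 = 0.9860
D = 1.37 × 0.9790 × 292.3 × 59.14 × 0.6187 × 0.9860 = 14144 m
   = 14.14 km

D ≈ 14.1 km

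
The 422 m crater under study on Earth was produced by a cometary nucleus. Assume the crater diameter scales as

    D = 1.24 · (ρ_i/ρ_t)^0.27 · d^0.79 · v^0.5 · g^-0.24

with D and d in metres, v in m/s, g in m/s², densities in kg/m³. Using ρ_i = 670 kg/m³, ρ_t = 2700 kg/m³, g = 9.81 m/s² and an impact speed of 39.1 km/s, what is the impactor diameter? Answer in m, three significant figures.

Rearranging for d: d = [D / (1.24 · (670/2700)^0.27 · 39100^0.5 · 9.81^-0.24)]^(1/0.79).
(670/2700)^0.27 = 0.6864
39100^0.5 = 197.7
9.81^-0.24 = 0.5781
Denominator = 1.24 × 0.6864 × 197.7 × 0.5781 = 97.28
D / 97.28 = 422 / 97.28 = 4.338
d = 4.338^(1/0.79) = 4.338^1.2658 = 6.407 m

d ≈ 6.41 m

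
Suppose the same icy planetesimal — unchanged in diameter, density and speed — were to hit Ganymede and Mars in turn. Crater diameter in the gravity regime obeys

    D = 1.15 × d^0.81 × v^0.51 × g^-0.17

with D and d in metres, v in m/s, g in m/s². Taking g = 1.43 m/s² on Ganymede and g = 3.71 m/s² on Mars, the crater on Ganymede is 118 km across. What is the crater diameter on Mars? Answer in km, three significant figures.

All impactor-dependent factors cancel in the ratio, leaving D_Mars/D_Ganymede = (g_Mars/g_Ganymede)^-0.17.
(3.71/1.43)^-0.17 = 2.594^-0.17 = 0.8504
D_Mars = 0.8504 × 118 km = 100 km

D ≈ 100 km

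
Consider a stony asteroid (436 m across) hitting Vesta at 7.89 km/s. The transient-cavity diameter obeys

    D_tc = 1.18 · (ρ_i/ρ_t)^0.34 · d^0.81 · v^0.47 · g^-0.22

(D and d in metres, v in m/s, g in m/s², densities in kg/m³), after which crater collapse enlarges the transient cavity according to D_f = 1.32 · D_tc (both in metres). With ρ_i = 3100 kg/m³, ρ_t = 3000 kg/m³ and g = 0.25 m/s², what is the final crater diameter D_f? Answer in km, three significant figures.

D_f ≈ 19.9 km

v = 7890 m/s.
(ρ_i/ρ_t)^0.34 = (3100/3000)^0.34 = 1.011
d^0.81 = 436^0.81 = 137.4
v^0.47 = 7890^0.47 = 67.86
g^-0.22 = 0.25^-0.22 = 1.357
D_tc = 1.18 × 1.011 × 137.4 × 67.86 × 1.357 = 15090 m
D_f = 1.32 × 15090 = 19919 m
     = 19.92 km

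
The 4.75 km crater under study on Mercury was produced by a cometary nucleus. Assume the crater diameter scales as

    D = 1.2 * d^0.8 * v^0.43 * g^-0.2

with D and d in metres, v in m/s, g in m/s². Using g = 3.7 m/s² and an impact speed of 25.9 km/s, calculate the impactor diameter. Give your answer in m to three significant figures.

d ≈ 185 m

Rearranging for d: d = [D / (1.2 · 25900^0.43 · 3.7^-0.2)]^(1/0.8).
D = 4750 m.
25900^0.43 = 79.02
3.7^-0.2 = 0.7698
Denominator = 1.2 × 79.02 × 0.7698 = 73.00
D / 73.00 = 4750 / 73.00 = 65.07
d = 65.07^(1/0.8) = 65.07^1.25 = 184.8 m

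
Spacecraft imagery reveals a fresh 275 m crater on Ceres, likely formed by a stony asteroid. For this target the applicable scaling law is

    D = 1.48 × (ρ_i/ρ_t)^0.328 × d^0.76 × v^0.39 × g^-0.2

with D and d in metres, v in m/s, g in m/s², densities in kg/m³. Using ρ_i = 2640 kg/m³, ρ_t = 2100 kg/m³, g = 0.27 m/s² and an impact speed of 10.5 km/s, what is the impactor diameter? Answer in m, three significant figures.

d ≈ 5.37 m

Rearranging for d: d = [D / (1.48 · (2640/2100)^0.328 · 10500^0.39 · 0.27^-0.2)]^(1/0.76).
(2640/2100)^0.328 = 1.078
10500^0.39 = 37.01
0.27^-0.2 = 1.299
Denominator = 1.48 × 1.078 × 37.01 × 1.299 = 76.70
D / 76.70 = 275 / 76.70 = 3.585
d = 3.585^(1/0.76) = 3.585^1.3158 = 5.365 m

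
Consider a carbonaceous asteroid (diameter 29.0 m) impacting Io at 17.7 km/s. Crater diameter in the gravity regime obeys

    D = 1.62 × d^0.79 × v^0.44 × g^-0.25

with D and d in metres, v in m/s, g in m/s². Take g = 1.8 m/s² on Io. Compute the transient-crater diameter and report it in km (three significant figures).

In SI units: v = 17700 m/s.
d^0.79 = 29^0.79 = 14.30
v^0.44 = 17700^0.44 = 73.98
g^-0.25 = 1.8^-0.25 = 0.8633
D = 1.62 × 14.30 × 73.98 × 0.8633 = 1480 m
   = 1.480 km

D ≈ 1.48 km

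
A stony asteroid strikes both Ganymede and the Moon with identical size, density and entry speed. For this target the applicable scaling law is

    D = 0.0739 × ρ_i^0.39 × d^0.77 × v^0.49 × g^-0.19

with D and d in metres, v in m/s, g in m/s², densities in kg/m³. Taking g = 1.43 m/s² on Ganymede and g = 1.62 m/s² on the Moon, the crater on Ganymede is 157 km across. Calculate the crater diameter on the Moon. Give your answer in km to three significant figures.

D ≈ 153 km

All impactor-dependent factors cancel in the ratio, leaving D_Moon/D_Ganymede = (g_Moon/g_Ganymede)^-0.19.
(1.62/1.43)^-0.19 = 1.133^-0.19 = 0.9766
D_Moon = 0.9766 × 157 km = 153 km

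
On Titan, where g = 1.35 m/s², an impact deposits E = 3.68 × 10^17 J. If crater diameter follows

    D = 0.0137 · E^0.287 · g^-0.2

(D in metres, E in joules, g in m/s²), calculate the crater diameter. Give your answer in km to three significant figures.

D ≈ 1.42 km

E^0.287 = (3.68 × 10^17)^0.287 = 1.100 × 10^5
g^-0.2 = 1.35^-0.2 = 0.9417
D = 0.0137 × 1.100 × 10^5 × 0.9417 = 1419 m
   = 1.419 km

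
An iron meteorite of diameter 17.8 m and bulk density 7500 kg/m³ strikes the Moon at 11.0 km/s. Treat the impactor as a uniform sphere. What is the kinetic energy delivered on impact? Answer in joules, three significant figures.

v = 11000 m/s.
Mass m = (π/6) ρ d³ = (π/6) × 7500 × (17.8)³ = 2.215 × 10^7 kg
E = ½ m v² = 0.5 × 2.215 × 10^7 × (11000)² = 1.340 × 10^15 J

E ≈ 1.34 × 10^15 J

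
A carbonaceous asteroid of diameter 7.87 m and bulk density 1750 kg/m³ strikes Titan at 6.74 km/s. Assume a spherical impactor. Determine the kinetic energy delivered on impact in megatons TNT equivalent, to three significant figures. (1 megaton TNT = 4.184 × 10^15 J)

E ≈ 2.42 × 10^-3 Mt TNT

v = 6740 m/s.
Mass m = (π/6) ρ d³ = (π/6) × 1750 × (7.87)³ = 4.466 × 10^5 kg
E = ½ m v² = 0.5 × 4.466 × 10^5 × (6740)² = 1.014 × 10^13 J
   = 1.014 × 10^13 / 4.184×10^15 = 2.424 × 10^-3 Mt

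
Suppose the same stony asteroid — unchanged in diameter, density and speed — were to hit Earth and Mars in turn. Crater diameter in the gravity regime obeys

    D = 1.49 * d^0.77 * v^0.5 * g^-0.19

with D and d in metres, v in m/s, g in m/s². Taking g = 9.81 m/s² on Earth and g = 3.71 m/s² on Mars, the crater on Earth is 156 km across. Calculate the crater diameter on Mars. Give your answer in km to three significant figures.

All impactor-dependent factors cancel in the ratio, leaving D_Mars/D_Earth = (g_Mars/g_Earth)^-0.19.
(3.71/9.81)^-0.19 = 0.3782^-0.19 = 1.203
D_Mars = 1.203 × 156 km = 188 km

D ≈ 188 km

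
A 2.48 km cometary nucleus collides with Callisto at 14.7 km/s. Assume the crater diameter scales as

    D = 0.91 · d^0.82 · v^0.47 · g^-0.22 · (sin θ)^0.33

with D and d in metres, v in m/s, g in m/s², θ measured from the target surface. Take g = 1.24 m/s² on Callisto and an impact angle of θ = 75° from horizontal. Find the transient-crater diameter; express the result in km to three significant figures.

D ≈ 47.4 km

In SI units: d = 2480 m, v = 14700 m/s.
d^0.82 = 2480^0.82 = 607.4
v^0.47 = 14700^0.47 = 90.92
g^-0.22 = 1.24^-0.22 = 0.9538
(sin 75°)^0.33 = 0.9659^0.33 = 0.9886
D = 0.91 × 607.4 × 90.92 × 0.9538 × 0.9886 = 47386 m
   = 47.39 km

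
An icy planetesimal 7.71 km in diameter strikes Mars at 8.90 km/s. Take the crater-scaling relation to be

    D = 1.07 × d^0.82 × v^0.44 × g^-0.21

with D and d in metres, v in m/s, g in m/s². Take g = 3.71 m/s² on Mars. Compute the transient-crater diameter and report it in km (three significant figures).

D ≈ 68.4 km

In SI units: d = 7710 m, v = 8900 m/s.
d^0.82 = 7710^0.82 = 1540
v^0.44 = 8900^0.44 = 54.67
g^-0.21 = 3.71^-0.21 = 0.7593
D = 1.07 × 1540 × 54.67 × 0.7593 = 68402 m
   = 68.40 km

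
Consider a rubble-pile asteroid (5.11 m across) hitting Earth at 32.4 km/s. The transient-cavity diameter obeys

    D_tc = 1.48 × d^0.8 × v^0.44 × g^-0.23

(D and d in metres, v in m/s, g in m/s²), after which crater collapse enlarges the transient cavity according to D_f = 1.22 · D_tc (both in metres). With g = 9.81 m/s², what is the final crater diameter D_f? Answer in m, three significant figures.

D_f ≈ 380 m

v = 32400 m/s.
d^0.8 = 5.11^0.8 = 3.688
v^0.44 = 32400^0.44 = 96.52
g^-0.23 = 9.81^-0.23 = 0.5914
D_tc = 1.48 × 3.688 × 96.52 × 0.5914 = 311.6 m
D_f = 1.22 × 311.6 = 380.2 m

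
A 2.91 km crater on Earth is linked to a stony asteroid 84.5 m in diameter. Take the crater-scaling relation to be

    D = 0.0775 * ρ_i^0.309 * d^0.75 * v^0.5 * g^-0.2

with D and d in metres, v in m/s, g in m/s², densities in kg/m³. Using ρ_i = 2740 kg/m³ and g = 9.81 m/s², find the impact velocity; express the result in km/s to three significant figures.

v ≈ 34.0 km/s

Rearranging for v: v = [D / (0.0775 · 2740^0.309 · 84.5^0.75 · 9.81^-0.2)]^(1/0.5).
D = 2910 m.
2740^0.309 = 11.54
84.5^0.75 = 27.87
9.81^-0.2 = 0.6334
Denominator = 0.0775 × 11.54 × 27.87 × 0.6334 = 15.79
D / 15.79 = 2910 / 15.79 = 184.3
v = 184.3^(1/0.5) = 184.3^2 = 33966 m/s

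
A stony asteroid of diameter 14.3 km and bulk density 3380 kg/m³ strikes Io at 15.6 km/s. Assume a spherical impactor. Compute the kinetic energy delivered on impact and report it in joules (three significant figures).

d = 14300 m; v = 15600 m/s.
Mass m = (π/6) ρ d³ = (π/6) × 3380 × (14300)³ = 5.175 × 10^15 kg
E = ½ m v² = 0.5 × 5.175 × 10^15 × (15600)² = 6.297 × 10^23 J

E ≈ 6.30 × 10^23 J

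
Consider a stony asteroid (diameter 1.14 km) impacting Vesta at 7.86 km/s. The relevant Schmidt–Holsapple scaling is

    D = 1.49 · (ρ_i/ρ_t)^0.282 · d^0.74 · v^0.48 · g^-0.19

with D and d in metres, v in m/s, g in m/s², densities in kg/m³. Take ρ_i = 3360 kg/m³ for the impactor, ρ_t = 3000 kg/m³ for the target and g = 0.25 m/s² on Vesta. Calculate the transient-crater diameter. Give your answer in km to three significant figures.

In SI units: d = 1140 m, v = 7860 m/s.
(ρ_i/ρ_t)^0.282 = (3360/3000)^0.282 = 1.032
d^0.74 = 1140^0.74 = 182.9
v^0.48 = 7860^0.48 = 74.10
g^-0.19 = 0.25^-0.19 = 1.301
D = 1.49 × 1.032 × 182.9 × 74.10 × 1.301 = 27113 m
   = 27.11 km

D ≈ 27.1 km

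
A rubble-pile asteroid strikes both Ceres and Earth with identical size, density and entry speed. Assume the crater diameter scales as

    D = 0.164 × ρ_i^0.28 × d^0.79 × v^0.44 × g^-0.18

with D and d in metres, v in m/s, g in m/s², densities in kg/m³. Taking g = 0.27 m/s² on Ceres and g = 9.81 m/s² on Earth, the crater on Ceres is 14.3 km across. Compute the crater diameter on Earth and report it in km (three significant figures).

D ≈ 7.49 km

All impactor-dependent factors cancel in the ratio, leaving D_Earth/D_Ceres = (g_Earth/g_Ceres)^-0.18.
(9.81/0.27)^-0.18 = 36.33^-0.18 = 0.5238
D_Earth = 0.5238 × 14.3 km = 7.49 km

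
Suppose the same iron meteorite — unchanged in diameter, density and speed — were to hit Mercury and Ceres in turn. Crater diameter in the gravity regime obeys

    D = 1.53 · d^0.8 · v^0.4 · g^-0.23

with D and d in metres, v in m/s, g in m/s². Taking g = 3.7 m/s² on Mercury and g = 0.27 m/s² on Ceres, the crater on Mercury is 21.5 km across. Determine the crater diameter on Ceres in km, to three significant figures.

D ≈ 39.3 km

All impactor-dependent factors cancel in the ratio, leaving D_Ceres/D_Mercury = (g_Ceres/g_Mercury)^-0.23.
(0.27/3.7)^-0.23 = 0.07297^-0.23 = 1.826
D_Ceres = 1.826 × 21.5 km = 39.3 km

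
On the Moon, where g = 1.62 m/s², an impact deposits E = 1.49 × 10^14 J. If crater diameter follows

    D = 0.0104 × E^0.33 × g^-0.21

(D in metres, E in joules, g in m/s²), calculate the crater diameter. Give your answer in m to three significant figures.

D ≈ 447 m

E^0.33 = (1.49 × 10^14)^0.33 = 4.755 × 10^4
g^-0.21 = 1.62^-0.21 = 0.9037
D = 0.0104 × 4.755 × 10^4 × 0.9037 = 446.9 m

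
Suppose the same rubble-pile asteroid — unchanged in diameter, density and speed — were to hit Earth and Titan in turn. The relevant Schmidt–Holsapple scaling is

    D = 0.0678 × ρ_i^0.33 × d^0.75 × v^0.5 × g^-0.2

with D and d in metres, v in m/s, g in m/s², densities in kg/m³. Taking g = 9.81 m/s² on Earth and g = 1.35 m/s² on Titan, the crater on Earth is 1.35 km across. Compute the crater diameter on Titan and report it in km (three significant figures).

D ≈ 2.01 km

All impactor-dependent factors cancel in the ratio, leaving D_Titan/D_Earth = (g_Titan/g_Earth)^-0.2.
(1.35/9.81)^-0.2 = 0.1376^-0.2 = 1.487
D_Titan = 1.487 × 1.35 km = 2.01 km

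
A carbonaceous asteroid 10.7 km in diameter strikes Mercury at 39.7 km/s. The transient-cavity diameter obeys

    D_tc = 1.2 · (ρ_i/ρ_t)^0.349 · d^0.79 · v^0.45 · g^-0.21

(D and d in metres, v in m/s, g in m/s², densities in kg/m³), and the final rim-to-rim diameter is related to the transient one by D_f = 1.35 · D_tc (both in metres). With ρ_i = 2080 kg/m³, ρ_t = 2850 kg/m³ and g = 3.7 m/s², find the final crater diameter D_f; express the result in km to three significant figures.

In SI: d = 10700 m, v = 39700 m/s.
(ρ_i/ρ_t)^0.349 = (2080/2850)^0.349 = 0.8959
d^0.79 = 10700^0.79 = 1525
v^0.45 = 39700^0.45 = 117.3
g^-0.21 = 3.7^-0.21 = 0.7598
D_tc = 1.2 × 0.8959 × 1525 × 117.3 × 0.7598 = 1.461 × 10^5 m
D_f = 1.35 × 1.461 × 10^5 = 1.972 × 10^5 m
     = 197.2 km

D_f ≈ 197 km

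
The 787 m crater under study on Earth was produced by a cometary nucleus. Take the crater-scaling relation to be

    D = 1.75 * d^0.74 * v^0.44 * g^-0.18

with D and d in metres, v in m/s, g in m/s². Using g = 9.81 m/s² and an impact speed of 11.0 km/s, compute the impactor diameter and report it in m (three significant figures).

d ≈ 26.5 m

Rearranging for d: d = [D / (1.75 · 11000^0.44 · 9.81^-0.18)]^(1/0.74).
11000^0.44 = 60.01
9.81^-0.18 = 0.6630
Denominator = 1.75 × 60.01 × 0.6630 = 69.63
D / 69.63 = 787 / 69.63 = 11.30
d = 11.30^(1/0.74) = 11.30^1.3514 = 26.49 m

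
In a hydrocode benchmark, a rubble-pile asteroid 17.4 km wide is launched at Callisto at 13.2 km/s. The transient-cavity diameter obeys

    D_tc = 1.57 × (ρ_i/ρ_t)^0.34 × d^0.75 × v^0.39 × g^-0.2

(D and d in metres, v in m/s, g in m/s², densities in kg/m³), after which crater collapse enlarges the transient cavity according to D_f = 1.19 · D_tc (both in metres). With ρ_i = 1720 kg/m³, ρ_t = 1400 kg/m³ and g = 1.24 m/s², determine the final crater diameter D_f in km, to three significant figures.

D_f ≈ 118 km

In SI: d = 17400 m, v = 13200 m/s.
(ρ_i/ρ_t)^0.34 = (1720/1400)^0.34 = 1.072
d^0.75 = 17400^0.75 = 1515
v^0.39 = 13200^0.39 = 40.46
g^-0.2 = 1.24^-0.2 = 0.9579
D_tc = 1.57 × 1.072 × 1515 × 40.46 × 0.9579 = 98820 m
D_f = 1.19 × 98820 = 1.176 × 10^5 m
     = 117.6 km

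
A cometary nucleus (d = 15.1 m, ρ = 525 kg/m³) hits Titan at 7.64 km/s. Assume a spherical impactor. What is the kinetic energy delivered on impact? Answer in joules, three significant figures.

v = 7640 m/s.
Mass m = (π/6) ρ d³ = (π/6) × 525 × (15.1)³ = 9.464 × 10^5 kg
E = ½ m v² = 0.5 × 9.464 × 10^5 × (7640)² = 2.762 × 10^13 J

E ≈ 2.76 × 10^13 J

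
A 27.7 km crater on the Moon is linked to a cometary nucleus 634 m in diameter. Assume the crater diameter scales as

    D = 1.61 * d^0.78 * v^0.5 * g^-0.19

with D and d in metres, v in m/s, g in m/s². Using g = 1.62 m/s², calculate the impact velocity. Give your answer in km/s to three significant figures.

v ≈ 15.1 km/s

Rearranging for v: v = [D / (1.61 · 634^0.78 · 1.62^-0.19)]^(1/0.5).
D = 27700 m.
634^0.78 = 153.3
1.62^-0.19 = 0.9124
Denominator = 1.61 × 153.3 × 0.9124 = 225.2
D / 225.2 = 27700 / 225.2 = 123.0
v = 123.0^(1/0.5) = 123.0^2 = 15129 m/s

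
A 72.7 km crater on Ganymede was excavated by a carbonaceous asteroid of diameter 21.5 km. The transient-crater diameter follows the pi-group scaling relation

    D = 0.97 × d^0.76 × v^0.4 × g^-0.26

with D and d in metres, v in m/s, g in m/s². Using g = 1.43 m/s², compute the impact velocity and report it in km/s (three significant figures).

v ≈ 11.4 km/s

Rearranging for v: v = [D / (0.97 · 21500^0.76 · 1.43^-0.26)]^(1/0.4).
D = 72700 m.
21500^0.76 = 1962
1.43^-0.26 = 0.9112
Denominator = 0.97 × 1962 × 0.9112 = 1734
D / 1734 = 72700 / 1734 = 41.93
v = 41.93^(1/0.4) = 41.93^2.5 = 11384 m/s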